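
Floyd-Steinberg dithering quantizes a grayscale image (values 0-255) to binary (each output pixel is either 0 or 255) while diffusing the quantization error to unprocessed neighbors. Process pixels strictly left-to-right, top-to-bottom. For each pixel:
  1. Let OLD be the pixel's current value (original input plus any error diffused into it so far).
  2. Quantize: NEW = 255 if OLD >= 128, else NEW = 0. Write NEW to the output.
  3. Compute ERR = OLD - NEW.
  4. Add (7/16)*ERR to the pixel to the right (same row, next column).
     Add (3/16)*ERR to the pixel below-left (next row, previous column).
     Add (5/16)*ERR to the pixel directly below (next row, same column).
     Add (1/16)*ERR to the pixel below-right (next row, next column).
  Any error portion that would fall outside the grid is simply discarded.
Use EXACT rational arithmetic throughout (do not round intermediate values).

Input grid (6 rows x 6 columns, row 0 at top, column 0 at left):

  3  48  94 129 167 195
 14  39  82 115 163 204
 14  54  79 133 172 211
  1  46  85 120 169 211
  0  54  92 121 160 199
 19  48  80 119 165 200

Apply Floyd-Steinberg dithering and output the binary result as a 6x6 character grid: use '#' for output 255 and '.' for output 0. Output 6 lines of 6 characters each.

Answer: ...###
..#..#
...###
..#.##
...#.#
..#.##

Derivation:
(0,0): OLD=3 → NEW=0, ERR=3
(0,1): OLD=789/16 → NEW=0, ERR=789/16
(0,2): OLD=29587/256 → NEW=0, ERR=29587/256
(0,3): OLD=735493/4096 → NEW=255, ERR=-308987/4096
(0,4): OLD=8781603/65536 → NEW=255, ERR=-7930077/65536
(0,5): OLD=148961781/1048576 → NEW=255, ERR=-118425099/1048576
(1,0): OLD=6191/256 → NEW=0, ERR=6191/256
(1,1): OLD=177865/2048 → NEW=0, ERR=177865/2048
(1,2): OLD=9506045/65536 → NEW=255, ERR=-7205635/65536
(1,3): OLD=7302969/262144 → NEW=0, ERR=7302969/262144
(1,4): OLD=1870387211/16777216 → NEW=0, ERR=1870387211/16777216
(1,5): OLD=56349435869/268435456 → NEW=255, ERR=-12101605411/268435456
(2,0): OLD=1239987/32768 → NEW=0, ERR=1239987/32768
(2,1): OLD=82409313/1048576 → NEW=0, ERR=82409313/1048576
(2,2): OLD=1504516963/16777216 → NEW=0, ERR=1504516963/16777216
(2,3): OLD=26168501771/134217728 → NEW=255, ERR=-8057018869/134217728
(2,4): OLD=746740511649/4294967296 → NEW=255, ERR=-348476148831/4294967296
(2,5): OLD=11571167242615/68719476736 → NEW=255, ERR=-5952299325065/68719476736
(3,0): OLD=462403075/16777216 → NEW=0, ERR=462403075/16777216
(3,1): OLD=13663010887/134217728 → NEW=0, ERR=13663010887/134217728
(3,2): OLD=162367600133/1073741824 → NEW=255, ERR=-111436564987/1073741824
(3,3): OLD=3176718265679/68719476736 → NEW=0, ERR=3176718265679/68719476736
(3,4): OLD=79097154705647/549755813888 → NEW=255, ERR=-61090577835793/549755813888
(3,5): OLD=1145644662782369/8796093022208 → NEW=255, ERR=-1097359057880671/8796093022208
(4,0): OLD=59485155661/2147483648 → NEW=0, ERR=59485155661/2147483648
(4,1): OLD=2755431036137/34359738368 → NEW=0, ERR=2755431036137/34359738368
(4,2): OLD=120597019836651/1099511627776 → NEW=0, ERR=120597019836651/1099511627776
(4,3): OLD=2746316601923767/17592186044416 → NEW=255, ERR=-1739690839402313/17592186044416
(4,4): OLD=17312753472891687/281474976710656 → NEW=0, ERR=17312753472891687/281474976710656
(4,5): OLD=810549775044137137/4503599627370496 → NEW=255, ERR=-337868129935339343/4503599627370496
(5,0): OLD=23470466025163/549755813888 → NEW=0, ERR=23470466025163/549755813888
(5,1): OLD=2006127879474555/17592186044416 → NEW=0, ERR=2006127879474555/17592186044416
(5,2): OLD=21200181526200825/140737488355328 → NEW=255, ERR=-14687878004407815/140737488355328
(5,3): OLD=273933893940052291/4503599627370496 → NEW=0, ERR=273933893940052291/4503599627370496
(5,4): OLD=1716636913372100035/9007199254740992 → NEW=255, ERR=-580198896586852925/9007199254740992
(5,5): OLD=21936972150842344479/144115188075855872 → NEW=255, ERR=-14812400808500902881/144115188075855872
Row 0: ...###
Row 1: ..#..#
Row 2: ...###
Row 3: ..#.##
Row 4: ...#.#
Row 5: ..#.##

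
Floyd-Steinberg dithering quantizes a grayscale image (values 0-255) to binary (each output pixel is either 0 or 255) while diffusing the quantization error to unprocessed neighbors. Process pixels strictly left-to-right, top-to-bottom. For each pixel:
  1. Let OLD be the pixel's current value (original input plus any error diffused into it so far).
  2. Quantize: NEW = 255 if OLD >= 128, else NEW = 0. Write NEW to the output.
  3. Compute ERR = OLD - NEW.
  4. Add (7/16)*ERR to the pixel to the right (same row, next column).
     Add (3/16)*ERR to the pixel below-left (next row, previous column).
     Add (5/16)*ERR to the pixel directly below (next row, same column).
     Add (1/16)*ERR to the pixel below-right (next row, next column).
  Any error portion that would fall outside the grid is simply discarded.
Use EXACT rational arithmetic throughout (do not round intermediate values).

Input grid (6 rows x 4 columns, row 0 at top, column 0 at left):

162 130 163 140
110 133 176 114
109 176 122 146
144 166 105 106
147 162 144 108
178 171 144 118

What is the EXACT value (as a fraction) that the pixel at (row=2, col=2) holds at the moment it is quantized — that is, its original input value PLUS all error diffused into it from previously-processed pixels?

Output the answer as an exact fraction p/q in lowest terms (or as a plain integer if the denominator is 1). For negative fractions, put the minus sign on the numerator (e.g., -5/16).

(0,0): OLD=162 → NEW=255, ERR=-93
(0,1): OLD=1429/16 → NEW=0, ERR=1429/16
(0,2): OLD=51731/256 → NEW=255, ERR=-13549/256
(0,3): OLD=478597/4096 → NEW=0, ERR=478597/4096
(1,0): OLD=25007/256 → NEW=0, ERR=25007/256
(1,1): OLD=384841/2048 → NEW=255, ERR=-137399/2048
(1,2): OLD=10328445/65536 → NEW=255, ERR=-6383235/65536
(1,3): OLD=109674235/1048576 → NEW=0, ERR=109674235/1048576
(2,0): OLD=4159795/32768 → NEW=0, ERR=4159795/32768
(2,1): OLD=208054753/1048576 → NEW=255, ERR=-59332127/1048576
(2,2): OLD=172438885/2097152 → NEW=0, ERR=172438885/2097152
Target (2,2): original=122, with diffused error = 172438885/2097152

Answer: 172438885/2097152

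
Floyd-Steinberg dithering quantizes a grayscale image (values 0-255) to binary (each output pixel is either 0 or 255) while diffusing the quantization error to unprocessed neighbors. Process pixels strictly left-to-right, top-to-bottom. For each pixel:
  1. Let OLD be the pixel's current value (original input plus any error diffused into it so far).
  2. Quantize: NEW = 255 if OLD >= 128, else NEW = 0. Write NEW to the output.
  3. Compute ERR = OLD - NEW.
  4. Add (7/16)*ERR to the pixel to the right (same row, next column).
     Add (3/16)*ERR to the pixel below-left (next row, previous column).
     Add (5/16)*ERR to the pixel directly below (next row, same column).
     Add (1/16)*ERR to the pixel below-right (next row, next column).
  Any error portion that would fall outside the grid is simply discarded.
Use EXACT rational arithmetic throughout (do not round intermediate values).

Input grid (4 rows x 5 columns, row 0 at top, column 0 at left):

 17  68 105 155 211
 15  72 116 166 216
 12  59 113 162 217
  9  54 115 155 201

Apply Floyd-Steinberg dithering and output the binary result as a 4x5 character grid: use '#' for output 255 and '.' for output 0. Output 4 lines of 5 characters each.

Answer: ..#.#
..###
...##
..#.#

Derivation:
(0,0): OLD=17 → NEW=0, ERR=17
(0,1): OLD=1207/16 → NEW=0, ERR=1207/16
(0,2): OLD=35329/256 → NEW=255, ERR=-29951/256
(0,3): OLD=425223/4096 → NEW=0, ERR=425223/4096
(0,4): OLD=16804657/65536 → NEW=255, ERR=92977/65536
(1,0): OLD=8821/256 → NEW=0, ERR=8821/256
(1,1): OLD=183859/2048 → NEW=0, ERR=183859/2048
(1,2): OLD=9364783/65536 → NEW=255, ERR=-7346897/65536
(1,3): OLD=37316163/262144 → NEW=255, ERR=-29530557/262144
(1,4): OLD=728329577/4194304 → NEW=255, ERR=-341217943/4194304
(2,0): OLD=1297633/32768 → NEW=0, ERR=1297633/32768
(2,1): OLD=89667771/1048576 → NEW=0, ERR=89667771/1048576
(2,2): OLD=1675517169/16777216 → NEW=0, ERR=1675517169/16777216
(2,3): OLD=39789964867/268435456 → NEW=255, ERR=-28661076413/268435456
(2,4): OLD=591951336213/4294967296 → NEW=255, ERR=-503265324267/4294967296
(3,0): OLD=627619537/16777216 → NEW=0, ERR=627619537/16777216
(3,1): OLD=15876606333/134217728 → NEW=0, ERR=15876606333/134217728
(3,2): OLD=787206821359/4294967296 → NEW=255, ERR=-308009839121/4294967296
(3,3): OLD=640212541207/8589934592 → NEW=0, ERR=640212541207/8589934592
(3,4): OLD=26156909748435/137438953472 → NEW=255, ERR=-8890023386925/137438953472
Row 0: ..#.#
Row 1: ..###
Row 2: ...##
Row 3: ..#.#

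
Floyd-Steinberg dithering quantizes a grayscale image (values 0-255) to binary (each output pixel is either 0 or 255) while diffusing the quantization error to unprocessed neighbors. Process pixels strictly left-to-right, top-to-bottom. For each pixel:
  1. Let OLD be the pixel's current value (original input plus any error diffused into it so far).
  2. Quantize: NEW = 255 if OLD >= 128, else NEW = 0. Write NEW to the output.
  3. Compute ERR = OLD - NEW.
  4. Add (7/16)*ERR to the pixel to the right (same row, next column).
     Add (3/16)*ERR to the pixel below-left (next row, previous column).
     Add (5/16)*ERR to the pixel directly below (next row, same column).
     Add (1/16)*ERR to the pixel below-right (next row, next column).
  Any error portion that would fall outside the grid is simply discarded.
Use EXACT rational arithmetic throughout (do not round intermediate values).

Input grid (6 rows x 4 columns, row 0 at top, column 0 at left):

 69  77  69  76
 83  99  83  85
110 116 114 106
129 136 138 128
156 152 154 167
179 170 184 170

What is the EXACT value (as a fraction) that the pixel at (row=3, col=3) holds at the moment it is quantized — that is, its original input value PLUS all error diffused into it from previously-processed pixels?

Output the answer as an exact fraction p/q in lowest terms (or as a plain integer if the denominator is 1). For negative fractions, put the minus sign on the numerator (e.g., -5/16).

(0,0): OLD=69 → NEW=0, ERR=69
(0,1): OLD=1715/16 → NEW=0, ERR=1715/16
(0,2): OLD=29669/256 → NEW=0, ERR=29669/256
(0,3): OLD=518979/4096 → NEW=0, ERR=518979/4096
(1,0): OLD=31913/256 → NEW=0, ERR=31913/256
(1,1): OLD=436383/2048 → NEW=255, ERR=-85857/2048
(1,2): OLD=8606987/65536 → NEW=255, ERR=-8104693/65536
(1,3): OLD=81509693/1048576 → NEW=0, ERR=81509693/1048576
(2,0): OLD=4623429/32768 → NEW=255, ERR=-3732411/32768
(2,1): OLD=39499591/1048576 → NEW=0, ERR=39499591/1048576
(2,2): OLD=217661827/2097152 → NEW=0, ERR=217661827/2097152
(2,3): OLD=5636149335/33554432 → NEW=255, ERR=-2920230825/33554432
(3,0): OLD=1685573877/16777216 → NEW=0, ERR=1685573877/16777216
(3,1): OLD=54779095851/268435456 → NEW=255, ERR=-13671945429/268435456
(3,2): OLD=576331793621/4294967296 → NEW=255, ERR=-518884866859/4294967296
(3,3): OLD=3740722647891/68719476736 → NEW=0, ERR=3740722647891/68719476736
Target (3,3): original=128, with diffused error = 3740722647891/68719476736

Answer: 3740722647891/68719476736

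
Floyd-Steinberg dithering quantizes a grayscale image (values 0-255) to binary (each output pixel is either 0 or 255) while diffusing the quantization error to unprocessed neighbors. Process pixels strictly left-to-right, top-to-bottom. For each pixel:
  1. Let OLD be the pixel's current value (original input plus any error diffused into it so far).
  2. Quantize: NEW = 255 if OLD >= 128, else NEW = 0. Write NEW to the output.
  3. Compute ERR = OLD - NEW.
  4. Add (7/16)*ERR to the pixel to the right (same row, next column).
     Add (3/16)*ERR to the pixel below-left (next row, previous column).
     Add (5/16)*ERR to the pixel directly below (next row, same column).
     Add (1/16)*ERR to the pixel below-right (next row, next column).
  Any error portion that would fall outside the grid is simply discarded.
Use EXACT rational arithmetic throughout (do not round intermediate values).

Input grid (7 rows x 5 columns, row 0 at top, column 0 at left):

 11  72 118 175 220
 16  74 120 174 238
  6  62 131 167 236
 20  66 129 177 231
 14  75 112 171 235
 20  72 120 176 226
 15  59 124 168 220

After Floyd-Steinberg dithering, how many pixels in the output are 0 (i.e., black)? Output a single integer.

Answer: 17

Derivation:
(0,0): OLD=11 → NEW=0, ERR=11
(0,1): OLD=1229/16 → NEW=0, ERR=1229/16
(0,2): OLD=38811/256 → NEW=255, ERR=-26469/256
(0,3): OLD=531517/4096 → NEW=255, ERR=-512963/4096
(0,4): OLD=10827179/65536 → NEW=255, ERR=-5884501/65536
(1,0): OLD=8663/256 → NEW=0, ERR=8663/256
(1,1): OLD=192737/2048 → NEW=0, ERR=192737/2048
(1,2): OLD=7220853/65536 → NEW=0, ERR=7220853/65536
(1,3): OLD=41882897/262144 → NEW=255, ERR=-24963823/262144
(1,4): OLD=672977939/4194304 → NEW=255, ERR=-396569581/4194304
(2,0): OLD=1121339/32768 → NEW=0, ERR=1121339/32768
(2,1): OLD=135428665/1048576 → NEW=255, ERR=-131958215/1048576
(2,2): OLD=1650891499/16777216 → NEW=0, ERR=1650891499/16777216
(2,3): OLD=45486241681/268435456 → NEW=255, ERR=-22964799599/268435456
(2,4): OLD=700393463991/4294967296 → NEW=255, ERR=-394823196489/4294967296
(3,0): OLD=119083915/16777216 → NEW=0, ERR=119083915/16777216
(3,1): OLD=6760235183/134217728 → NEW=0, ERR=6760235183/134217728
(3,2): OLD=678089691829/4294967296 → NEW=255, ERR=-417126968651/4294967296
(3,3): OLD=830554158509/8589934592 → NEW=0, ERR=830554158509/8589934592
(3,4): OLD=32879171809537/137438953472 → NEW=255, ERR=-2167761325823/137438953472
(4,0): OLD=55108833221/2147483648 → NEW=0, ERR=55108833221/2147483648
(4,1): OLD=5786226625861/68719476736 → NEW=0, ERR=5786226625861/68719476736
(4,2): OLD=153673271417771/1099511627776 → NEW=255, ERR=-126702193665109/1099511627776
(4,3): OLD=2494092343590725/17592186044416 → NEW=255, ERR=-1991915097735355/17592186044416
(4,4): OLD=52516821510956387/281474976710656 → NEW=255, ERR=-19259297550260893/281474976710656
(5,0): OLD=48166325748463/1099511627776 → NEW=0, ERR=48166325748463/1099511627776
(5,1): OLD=857404473559949/8796093022208 → NEW=0, ERR=857404473559949/8796093022208
(5,2): OLD=31150013064923637/281474976710656 → NEW=0, ERR=31150013064923637/281474976710656
(5,3): OLD=190279190955948443/1125899906842624 → NEW=255, ERR=-96825285288920677/1125899906842624
(5,4): OLD=2880808548860203065/18014398509481984 → NEW=255, ERR=-1712863071057702855/18014398509481984
(6,0): OLD=6609928775948287/140737488355328 → NEW=0, ERR=6609928775948287/140737488355328
(6,1): OLD=601216715234104561/4503599627370496 → NEW=255, ERR=-547201189745371919/4503599627370496
(6,2): OLD=6873822044674997355/72057594037927936 → NEW=0, ERR=6873822044674997355/72057594037927936
(6,3): OLD=198243522286148673625/1152921504606846976 → NEW=255, ERR=-95751461388597305255/1152921504606846976
(6,4): OLD=2740758191621600531887/18446744073709551616 → NEW=255, ERR=-1963161547174335130193/18446744073709551616
Output grid:
  Row 0: ..###  (2 black, running=2)
  Row 1: ...##  (3 black, running=5)
  Row 2: .#.##  (2 black, running=7)
  Row 3: ..#.#  (3 black, running=10)
  Row 4: ..###  (2 black, running=12)
  Row 5: ...##  (3 black, running=15)
  Row 6: .#.##  (2 black, running=17)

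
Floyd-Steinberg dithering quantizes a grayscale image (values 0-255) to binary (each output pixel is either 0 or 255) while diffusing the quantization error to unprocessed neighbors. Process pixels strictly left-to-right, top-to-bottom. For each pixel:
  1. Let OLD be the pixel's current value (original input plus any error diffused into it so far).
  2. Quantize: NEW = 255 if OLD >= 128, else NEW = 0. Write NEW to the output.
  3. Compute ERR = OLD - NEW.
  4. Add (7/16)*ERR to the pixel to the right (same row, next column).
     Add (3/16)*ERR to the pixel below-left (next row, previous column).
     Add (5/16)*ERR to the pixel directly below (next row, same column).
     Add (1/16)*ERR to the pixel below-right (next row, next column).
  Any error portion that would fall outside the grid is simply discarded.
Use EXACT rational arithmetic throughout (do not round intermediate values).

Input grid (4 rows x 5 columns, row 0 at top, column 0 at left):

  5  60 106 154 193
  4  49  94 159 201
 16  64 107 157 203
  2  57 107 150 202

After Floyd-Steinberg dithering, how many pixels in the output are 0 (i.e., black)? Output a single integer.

Answer: 11

Derivation:
(0,0): OLD=5 → NEW=0, ERR=5
(0,1): OLD=995/16 → NEW=0, ERR=995/16
(0,2): OLD=34101/256 → NEW=255, ERR=-31179/256
(0,3): OLD=412531/4096 → NEW=0, ERR=412531/4096
(0,4): OLD=15536165/65536 → NEW=255, ERR=-1175515/65536
(1,0): OLD=4409/256 → NEW=0, ERR=4409/256
(1,1): OLD=109455/2048 → NEW=0, ERR=109455/2048
(1,2): OLD=6690747/65536 → NEW=0, ERR=6690747/65536
(1,3): OLD=58763231/262144 → NEW=255, ERR=-8083489/262144
(1,4): OLD=789362365/4194304 → NEW=255, ERR=-280185155/4194304
(2,0): OLD=1029013/32768 → NEW=0, ERR=1029013/32768
(2,1): OLD=120228791/1048576 → NEW=0, ERR=120228791/1048576
(2,2): OLD=3131062501/16777216 → NEW=255, ERR=-1147127579/16777216
(2,3): OLD=29878366431/268435456 → NEW=0, ERR=29878366431/268435456
(2,4): OLD=983090183769/4294967296 → NEW=255, ERR=-112126476711/4294967296
(3,0): OLD=558882885/16777216 → NEW=0, ERR=558882885/16777216
(3,1): OLD=12958388193/134217728 → NEW=0, ERR=12958388193/134217728
(3,2): OLD=669622398843/4294967296 → NEW=255, ERR=-425594261637/4294967296
(3,3): OLD=1136123362883/8589934592 → NEW=255, ERR=-1054309958077/8589934592
(3,4): OLD=20217341853487/137438953472 → NEW=255, ERR=-14829591281873/137438953472
Output grid:
  Row 0: ..#.#  (3 black, running=3)
  Row 1: ...##  (3 black, running=6)
  Row 2: ..#.#  (3 black, running=9)
  Row 3: ..###  (2 black, running=11)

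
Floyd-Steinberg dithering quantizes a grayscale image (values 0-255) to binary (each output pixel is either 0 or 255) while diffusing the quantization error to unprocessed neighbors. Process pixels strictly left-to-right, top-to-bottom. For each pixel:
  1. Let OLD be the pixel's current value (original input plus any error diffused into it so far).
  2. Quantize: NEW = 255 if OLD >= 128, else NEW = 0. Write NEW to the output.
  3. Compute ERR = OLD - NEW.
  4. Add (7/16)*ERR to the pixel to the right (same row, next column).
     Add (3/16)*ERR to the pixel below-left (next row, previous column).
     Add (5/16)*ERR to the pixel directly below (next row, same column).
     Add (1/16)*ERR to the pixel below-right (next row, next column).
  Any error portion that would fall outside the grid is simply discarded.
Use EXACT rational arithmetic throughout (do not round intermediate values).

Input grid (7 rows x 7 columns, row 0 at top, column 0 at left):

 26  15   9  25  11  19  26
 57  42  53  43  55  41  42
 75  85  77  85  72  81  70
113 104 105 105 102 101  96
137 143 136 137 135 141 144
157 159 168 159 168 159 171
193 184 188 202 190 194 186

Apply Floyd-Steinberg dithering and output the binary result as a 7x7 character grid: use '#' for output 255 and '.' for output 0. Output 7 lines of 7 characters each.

(0,0): OLD=26 → NEW=0, ERR=26
(0,1): OLD=211/8 → NEW=0, ERR=211/8
(0,2): OLD=2629/128 → NEW=0, ERR=2629/128
(0,3): OLD=69603/2048 → NEW=0, ERR=69603/2048
(0,4): OLD=847669/32768 → NEW=0, ERR=847669/32768
(0,5): OLD=15895155/524288 → NEW=0, ERR=15895155/524288
(0,6): OLD=329369893/8388608 → NEW=0, ERR=329369893/8388608
(1,0): OLD=8969/128 → NEW=0, ERR=8969/128
(1,1): OLD=88447/1024 → NEW=0, ERR=88447/1024
(1,2): OLD=3448107/32768 → NEW=0, ERR=3448107/32768
(1,3): OLD=13866351/131072 → NEW=0, ERR=13866351/131072
(1,4): OLD=982948621/8388608 → NEW=0, ERR=982948621/8388608
(1,5): OLD=7430146269/67108864 → NEW=0, ERR=7430146269/67108864
(1,6): OLD=112317556051/1073741824 → NEW=0, ERR=112317556051/1073741824
(2,0): OLD=1852901/16384 → NEW=0, ERR=1852901/16384
(2,1): OLD=97296999/524288 → NEW=255, ERR=-36396441/524288
(2,2): OLD=878677365/8388608 → NEW=0, ERR=878677365/8388608
(2,3): OLD=12914021005/67108864 → NEW=255, ERR=-4198739315/67108864
(2,4): OLD=58313095741/536870912 → NEW=0, ERR=58313095741/536870912
(2,5): OLD=3265134537439/17179869184 → NEW=255, ERR=-1115732104481/17179869184
(2,6): OLD=22318850683657/274877906944 → NEW=0, ERR=22318850683657/274877906944
(3,0): OLD=1135187541/8388608 → NEW=255, ERR=-1003907499/8388608
(3,1): OLD=3802146673/67108864 → NEW=0, ERR=3802146673/67108864
(3,2): OLD=78625025219/536870912 → NEW=255, ERR=-58277057341/536870912
(3,3): OLD=139307199189/2147483648 → NEW=0, ERR=139307199189/2147483648
(3,4): OLD=40746771403349/274877906944 → NEW=255, ERR=-29347094867371/274877906944
(3,5): OLD=123163661130895/2199023255552 → NEW=0, ERR=123163661130895/2199023255552
(3,6): OLD=4989785666416849/35184372088832 → NEW=255, ERR=-3982229216235311/35184372088832
(4,0): OLD=118352769947/1073741824 → NEW=0, ERR=118352769947/1073741824
(4,1): OLD=3111199912863/17179869184 → NEW=255, ERR=-1269666729057/17179869184
(4,2): OLD=23488121395249/274877906944 → NEW=0, ERR=23488121395249/274877906944
(4,3): OLD=369113345654123/2199023255552 → NEW=255, ERR=-191637584511637/2199023255552
(4,4): OLD=1373342450539121/17592186044416 → NEW=0, ERR=1373342450539121/17592186044416
(4,5): OLD=92752714838694865/562949953421312 → NEW=255, ERR=-50799523283739695/562949953421312
(4,6): OLD=654391589647209223/9007199254740992 → NEW=0, ERR=654391589647209223/9007199254740992
(5,0): OLD=48815052798797/274877906944 → NEW=255, ERR=-21278813471923/274877906944
(5,1): OLD=274763517964847/2199023255552 → NEW=0, ERR=274763517964847/2199023255552
(5,2): OLD=4018206948816729/17592186044416 → NEW=255, ERR=-467800492509351/17592186044416
(5,3): OLD=19718840794938333/140737488355328 → NEW=255, ERR=-16169218735670307/140737488355328
(5,4): OLD=1078748350797779263/9007199254740992 → NEW=0, ERR=1078748350797779263/9007199254740992
(5,5): OLD=14533958800282010255/72057594037927936 → NEW=255, ERR=-3840727679389613425/72057594037927936
(5,6): OLD=189937808137613226881/1152921504606846976 → NEW=255, ERR=-104057175537132751999/1152921504606846976
(6,0): OLD=6763721828162197/35184372088832 → NEW=255, ERR=-2208293054489963/35184372088832
(6,1): OLD=104575330405817177/562949953421312 → NEW=255, ERR=-38976907716617383/562949953421312
(6,2): OLD=1221975862844445803/9007199254740992 → NEW=255, ERR=-1074859947114507157/9007199254740992
(6,3): OLD=9704914783167693941/72057594037927936 → NEW=255, ERR=-8669771696503929739/72057594037927936
(6,4): OLD=22714474375106568791/144115188075855872 → NEW=255, ERR=-14034898584236678569/144115188075855872
(6,5): OLD=2311364077521947429307/18446744073709551616 → NEW=0, ERR=2311364077521947429307/18446744073709551616
(6,6): OLD=61769258577118896417645/295147905179352825856 → NEW=255, ERR=-13493457243616074175635/295147905179352825856
Row 0: .......
Row 1: .......
Row 2: .#.#.#.
Row 3: #.#.#.#
Row 4: .#.#.#.
Row 5: #.##.##
Row 6: #####.#

Answer: .......
.......
.#.#.#.
#.#.#.#
.#.#.#.
#.##.##
#####.#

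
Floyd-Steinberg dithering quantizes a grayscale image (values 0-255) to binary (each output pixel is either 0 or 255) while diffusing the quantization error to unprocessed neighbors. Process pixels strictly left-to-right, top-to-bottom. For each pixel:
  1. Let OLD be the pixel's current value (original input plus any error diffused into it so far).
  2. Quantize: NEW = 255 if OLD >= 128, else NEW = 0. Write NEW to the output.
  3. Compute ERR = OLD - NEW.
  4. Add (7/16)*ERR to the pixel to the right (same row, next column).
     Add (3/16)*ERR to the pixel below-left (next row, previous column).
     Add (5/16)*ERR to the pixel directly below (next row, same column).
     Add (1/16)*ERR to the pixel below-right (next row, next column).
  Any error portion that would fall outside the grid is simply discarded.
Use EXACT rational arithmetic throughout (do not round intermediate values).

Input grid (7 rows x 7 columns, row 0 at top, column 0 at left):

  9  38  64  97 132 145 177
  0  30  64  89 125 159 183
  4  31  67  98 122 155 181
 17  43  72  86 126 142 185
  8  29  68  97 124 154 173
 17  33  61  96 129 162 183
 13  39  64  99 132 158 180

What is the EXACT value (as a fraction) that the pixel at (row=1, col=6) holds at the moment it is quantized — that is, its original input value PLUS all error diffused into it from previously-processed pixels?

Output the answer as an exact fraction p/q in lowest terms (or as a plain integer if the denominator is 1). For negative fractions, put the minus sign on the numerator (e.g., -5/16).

Answer: 388638296031/2147483648

Derivation:
(0,0): OLD=9 → NEW=0, ERR=9
(0,1): OLD=671/16 → NEW=0, ERR=671/16
(0,2): OLD=21081/256 → NEW=0, ERR=21081/256
(0,3): OLD=544879/4096 → NEW=255, ERR=-499601/4096
(0,4): OLD=5153545/65536 → NEW=0, ERR=5153545/65536
(0,5): OLD=188118335/1048576 → NEW=255, ERR=-79268545/1048576
(0,6): OLD=2414687417/16777216 → NEW=255, ERR=-1863502663/16777216
(1,0): OLD=2733/256 → NEW=0, ERR=2733/256
(1,1): OLD=130619/2048 → NEW=0, ERR=130619/2048
(1,2): OLD=6382423/65536 → NEW=0, ERR=6382423/65536
(1,3): OLD=29722379/262144 → NEW=0, ERR=29722379/262144
(1,4): OLD=2975958721/16777216 → NEW=255, ERR=-1302231359/16777216
(1,5): OLD=11476466961/134217728 → NEW=0, ERR=11476466961/134217728
(1,6): OLD=388638296031/2147483648 → NEW=255, ERR=-158970034209/2147483648
Target (1,6): original=183, with diffused error = 388638296031/2147483648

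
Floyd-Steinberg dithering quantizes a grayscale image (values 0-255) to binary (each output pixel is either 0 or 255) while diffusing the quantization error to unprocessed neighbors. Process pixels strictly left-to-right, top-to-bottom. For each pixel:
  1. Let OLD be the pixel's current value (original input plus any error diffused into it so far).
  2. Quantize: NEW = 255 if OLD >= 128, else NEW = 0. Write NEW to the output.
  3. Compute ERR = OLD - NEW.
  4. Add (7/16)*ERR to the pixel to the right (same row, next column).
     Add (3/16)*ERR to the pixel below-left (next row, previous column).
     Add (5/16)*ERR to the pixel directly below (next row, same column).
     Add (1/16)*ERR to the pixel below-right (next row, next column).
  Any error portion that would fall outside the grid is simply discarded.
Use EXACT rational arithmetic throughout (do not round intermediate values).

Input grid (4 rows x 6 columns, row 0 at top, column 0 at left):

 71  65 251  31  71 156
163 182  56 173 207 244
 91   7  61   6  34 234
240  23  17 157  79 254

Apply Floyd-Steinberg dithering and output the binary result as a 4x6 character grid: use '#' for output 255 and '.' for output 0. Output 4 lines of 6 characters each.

(0,0): OLD=71 → NEW=0, ERR=71
(0,1): OLD=1537/16 → NEW=0, ERR=1537/16
(0,2): OLD=75015/256 → NEW=255, ERR=9735/256
(0,3): OLD=195121/4096 → NEW=0, ERR=195121/4096
(0,4): OLD=6018903/65536 → NEW=0, ERR=6018903/65536
(0,5): OLD=205710177/1048576 → NEW=255, ERR=-61676703/1048576
(1,0): OLD=52019/256 → NEW=255, ERR=-13261/256
(1,1): OLD=411493/2048 → NEW=255, ERR=-110747/2048
(1,2): OLD=3877193/65536 → NEW=0, ERR=3877193/65536
(1,3): OLD=61175637/262144 → NEW=255, ERR=-5671083/262144
(1,4): OLD=3660526495/16777216 → NEW=255, ERR=-617663585/16777216
(1,5): OLD=57781309097/268435456 → NEW=255, ERR=-10669732183/268435456
(2,0): OLD=2119207/32768 → NEW=0, ERR=2119207/32768
(2,1): OLD=27526173/1048576 → NEW=0, ERR=27526173/1048576
(2,2): OLD=1401513367/16777216 → NEW=0, ERR=1401513367/16777216
(2,3): OLD=4373015199/134217728 → NEW=0, ERR=4373015199/134217728
(2,4): OLD=120021628509/4294967296 → NEW=0, ERR=120021628509/4294967296
(2,5): OLD=15908808503387/68719476736 → NEW=255, ERR=-1614658064293/68719476736
(3,0): OLD=4448183479/16777216 → NEW=255, ERR=169993399/16777216
(3,1): OLD=7427818603/134217728 → NEW=0, ERR=7427818603/134217728
(3,2): OLD=80602441329/1073741824 → NEW=0, ERR=80602441329/1073741824
(3,3): OLD=14464360944083/68719476736 → NEW=255, ERR=-3059105623597/68719476736
(3,4): OLD=36222209549427/549755813888 → NEW=0, ERR=36222209549427/549755813888
(3,5): OLD=2438539540364253/8796093022208 → NEW=255, ERR=195535819701213/8796093022208
Row 0: ..#..#
Row 1: ##.###
Row 2: .....#
Row 3: #..#.#

Answer: ..#..#
##.###
.....#
#..#.#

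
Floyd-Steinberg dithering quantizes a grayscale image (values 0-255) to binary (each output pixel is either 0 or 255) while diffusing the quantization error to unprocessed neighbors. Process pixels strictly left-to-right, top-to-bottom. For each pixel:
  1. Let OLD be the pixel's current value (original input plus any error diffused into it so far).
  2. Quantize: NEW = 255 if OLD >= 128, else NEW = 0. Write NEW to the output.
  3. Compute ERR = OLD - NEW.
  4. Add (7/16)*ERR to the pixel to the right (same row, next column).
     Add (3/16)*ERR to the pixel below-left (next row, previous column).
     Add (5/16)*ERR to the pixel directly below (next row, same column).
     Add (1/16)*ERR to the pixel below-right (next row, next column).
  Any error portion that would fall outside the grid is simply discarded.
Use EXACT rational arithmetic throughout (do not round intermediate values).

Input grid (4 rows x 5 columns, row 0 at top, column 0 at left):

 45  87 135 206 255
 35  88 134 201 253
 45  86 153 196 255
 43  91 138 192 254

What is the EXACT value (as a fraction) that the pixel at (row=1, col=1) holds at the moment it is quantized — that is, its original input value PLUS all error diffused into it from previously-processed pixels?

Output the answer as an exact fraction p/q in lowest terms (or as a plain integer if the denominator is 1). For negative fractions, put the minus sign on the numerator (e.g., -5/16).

(0,0): OLD=45 → NEW=0, ERR=45
(0,1): OLD=1707/16 → NEW=0, ERR=1707/16
(0,2): OLD=46509/256 → NEW=255, ERR=-18771/256
(0,3): OLD=712379/4096 → NEW=255, ERR=-332101/4096
(0,4): OLD=14386973/65536 → NEW=255, ERR=-2324707/65536
(1,0): OLD=17681/256 → NEW=0, ERR=17681/256
(1,1): OLD=287991/2048 → NEW=255, ERR=-234249/2048
Target (1,1): original=88, with diffused error = 287991/2048

Answer: 287991/2048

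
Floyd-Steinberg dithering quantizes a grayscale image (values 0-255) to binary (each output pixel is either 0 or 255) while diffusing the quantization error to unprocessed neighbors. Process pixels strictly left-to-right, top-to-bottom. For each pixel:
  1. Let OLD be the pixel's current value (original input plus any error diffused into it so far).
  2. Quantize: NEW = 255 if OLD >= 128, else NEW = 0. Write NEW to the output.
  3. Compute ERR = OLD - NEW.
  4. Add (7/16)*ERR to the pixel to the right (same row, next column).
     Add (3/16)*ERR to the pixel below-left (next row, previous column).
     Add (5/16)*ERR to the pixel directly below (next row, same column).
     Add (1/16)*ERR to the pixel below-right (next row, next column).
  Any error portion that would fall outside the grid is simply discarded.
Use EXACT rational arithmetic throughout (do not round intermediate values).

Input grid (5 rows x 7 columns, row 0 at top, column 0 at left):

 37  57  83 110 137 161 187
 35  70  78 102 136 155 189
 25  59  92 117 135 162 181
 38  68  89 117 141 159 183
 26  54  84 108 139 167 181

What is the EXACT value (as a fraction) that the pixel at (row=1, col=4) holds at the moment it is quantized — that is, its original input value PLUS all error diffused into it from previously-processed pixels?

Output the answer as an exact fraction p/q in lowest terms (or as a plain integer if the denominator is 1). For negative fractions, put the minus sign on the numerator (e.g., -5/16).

Answer: 3401593677/16777216

Derivation:
(0,0): OLD=37 → NEW=0, ERR=37
(0,1): OLD=1171/16 → NEW=0, ERR=1171/16
(0,2): OLD=29445/256 → NEW=0, ERR=29445/256
(0,3): OLD=656675/4096 → NEW=255, ERR=-387805/4096
(0,4): OLD=6263797/65536 → NEW=0, ERR=6263797/65536
(0,5): OLD=212667315/1048576 → NEW=255, ERR=-54719565/1048576
(0,6): OLD=2754302437/16777216 → NEW=255, ERR=-1523887643/16777216
(1,0): OLD=15433/256 → NEW=0, ERR=15433/256
(1,1): OLD=293119/2048 → NEW=255, ERR=-229121/2048
(1,2): OLD=3396075/65536 → NEW=0, ERR=3396075/65536
(1,3): OLD=31508047/262144 → NEW=0, ERR=31508047/262144
(1,4): OLD=3401593677/16777216 → NEW=255, ERR=-876596403/16777216
Target (1,4): original=136, with diffused error = 3401593677/16777216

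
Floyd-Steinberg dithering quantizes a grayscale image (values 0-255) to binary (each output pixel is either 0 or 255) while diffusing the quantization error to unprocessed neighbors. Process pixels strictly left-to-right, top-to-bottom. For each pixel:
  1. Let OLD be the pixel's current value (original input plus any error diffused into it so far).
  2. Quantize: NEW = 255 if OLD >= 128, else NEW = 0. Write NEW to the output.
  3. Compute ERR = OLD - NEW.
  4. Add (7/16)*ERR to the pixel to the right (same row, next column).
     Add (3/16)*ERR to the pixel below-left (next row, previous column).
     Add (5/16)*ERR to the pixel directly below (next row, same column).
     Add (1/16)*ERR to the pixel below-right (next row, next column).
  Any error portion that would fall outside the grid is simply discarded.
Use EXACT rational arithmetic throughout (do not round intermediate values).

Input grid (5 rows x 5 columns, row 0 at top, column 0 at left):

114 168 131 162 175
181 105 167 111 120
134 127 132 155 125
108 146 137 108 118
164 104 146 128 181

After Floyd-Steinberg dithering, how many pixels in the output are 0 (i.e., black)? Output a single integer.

Answer: 11

Derivation:
(0,0): OLD=114 → NEW=0, ERR=114
(0,1): OLD=1743/8 → NEW=255, ERR=-297/8
(0,2): OLD=14689/128 → NEW=0, ERR=14689/128
(0,3): OLD=434599/2048 → NEW=255, ERR=-87641/2048
(0,4): OLD=5120913/32768 → NEW=255, ERR=-3234927/32768
(1,0): OLD=26837/128 → NEW=255, ERR=-5803/128
(1,1): OLD=104659/1024 → NEW=0, ERR=104659/1024
(1,2): OLD=7773647/32768 → NEW=255, ERR=-582193/32768
(1,3): OLD=10291235/131072 → NEW=0, ERR=10291235/131072
(1,4): OLD=253389321/2097152 → NEW=0, ERR=253389321/2097152
(2,0): OLD=2277313/16384 → NEW=255, ERR=-1900607/16384
(2,1): OLD=53489371/524288 → NEW=0, ERR=53489371/524288
(2,2): OLD=1612226641/8388608 → NEW=255, ERR=-526868399/8388608
(2,3): OLD=23300494691/134217728 → NEW=255, ERR=-10925025949/134217728
(2,4): OLD=283583081717/2147483648 → NEW=255, ERR=-264025248523/2147483648
(3,0): OLD=762340657/8388608 → NEW=0, ERR=762340657/8388608
(3,1): OLD=13328803293/67108864 → NEW=255, ERR=-3783957027/67108864
(3,2): OLD=179998590607/2147483648 → NEW=0, ERR=179998590607/2147483648
(3,3): OLD=396235718295/4294967296 → NEW=0, ERR=396235718295/4294967296
(3,4): OLD=7892694967315/68719476736 → NEW=0, ERR=7892694967315/68719476736
(4,0): OLD=195235414335/1073741824 → NEW=255, ERR=-78568750785/1073741824
(4,1): OLD=2603172134975/34359738368 → NEW=0, ERR=2603172134975/34359738368
(4,2): OLD=120458712262289/549755813888 → NEW=255, ERR=-19729020279151/549755813888
(4,3): OLD=1476891943008319/8796093022208 → NEW=255, ERR=-766111777654721/8796093022208
(4,4): OLD=25973518478881081/140737488355328 → NEW=255, ERR=-9914541051727559/140737488355328
Output grid:
  Row 0: .#.##  (2 black, running=2)
  Row 1: #.#..  (3 black, running=5)
  Row 2: #.###  (1 black, running=6)
  Row 3: .#...  (4 black, running=10)
  Row 4: #.###  (1 black, running=11)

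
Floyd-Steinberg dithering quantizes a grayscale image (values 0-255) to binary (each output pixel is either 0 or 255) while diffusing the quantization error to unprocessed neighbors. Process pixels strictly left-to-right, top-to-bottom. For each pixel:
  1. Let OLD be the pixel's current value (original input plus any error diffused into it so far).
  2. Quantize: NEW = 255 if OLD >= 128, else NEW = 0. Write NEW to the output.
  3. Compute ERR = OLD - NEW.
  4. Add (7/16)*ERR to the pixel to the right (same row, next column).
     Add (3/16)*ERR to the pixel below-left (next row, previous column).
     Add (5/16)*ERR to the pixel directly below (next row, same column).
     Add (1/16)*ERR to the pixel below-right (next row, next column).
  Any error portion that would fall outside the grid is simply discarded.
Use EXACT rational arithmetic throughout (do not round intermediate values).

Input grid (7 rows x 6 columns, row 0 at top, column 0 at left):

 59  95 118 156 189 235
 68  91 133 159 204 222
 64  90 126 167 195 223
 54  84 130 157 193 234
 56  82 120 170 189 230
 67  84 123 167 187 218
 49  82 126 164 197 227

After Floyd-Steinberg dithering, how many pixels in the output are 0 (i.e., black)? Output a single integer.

(0,0): OLD=59 → NEW=0, ERR=59
(0,1): OLD=1933/16 → NEW=0, ERR=1933/16
(0,2): OLD=43739/256 → NEW=255, ERR=-21541/256
(0,3): OLD=488189/4096 → NEW=0, ERR=488189/4096
(0,4): OLD=15803627/65536 → NEW=255, ERR=-908053/65536
(0,5): OLD=240058989/1048576 → NEW=255, ERR=-27327891/1048576
(1,0): OLD=27927/256 → NEW=0, ERR=27927/256
(1,1): OLD=336673/2048 → NEW=255, ERR=-185567/2048
(1,2): OLD=6354485/65536 → NEW=0, ERR=6354485/65536
(1,3): OLD=60505361/262144 → NEW=255, ERR=-6341359/262144
(1,4): OLD=3215342483/16777216 → NEW=255, ERR=-1062847597/16777216
(1,5): OLD=49734045205/268435456 → NEW=255, ERR=-18716996075/268435456
(2,0): OLD=2657531/32768 → NEW=0, ERR=2657531/32768
(2,1): OLD=128099321/1048576 → NEW=0, ERR=128099321/1048576
(2,2): OLD=3347876651/16777216 → NEW=255, ERR=-930313429/16777216
(2,3): OLD=17362748819/134217728 → NEW=255, ERR=-16862771821/134217728
(2,4): OLD=453767469625/4294967296 → NEW=0, ERR=453767469625/4294967296
(2,5): OLD=16731366928671/68719476736 → NEW=255, ERR=-792099639009/68719476736
(3,0): OLD=1715472587/16777216 → NEW=0, ERR=1715472587/16777216
(3,1): OLD=21687273839/134217728 → NEW=255, ERR=-12538246801/134217728
(3,2): OLD=60000503549/1073741824 → NEW=0, ERR=60000503549/1073741824
(3,3): OLD=10894070626615/68719476736 → NEW=255, ERR=-6629395941065/68719476736
(3,4): OLD=95545666026967/549755813888 → NEW=255, ERR=-44642066514473/549755813888
(3,5): OLD=1772189552147001/8796093022208 → NEW=255, ERR=-470814168516039/8796093022208
(4,0): OLD=151263247365/2147483648 → NEW=0, ERR=151263247365/2147483648
(4,1): OLD=3452865046081/34359738368 → NEW=0, ERR=3452865046081/34359738368
(4,2): OLD=173173896928627/1099511627776 → NEW=255, ERR=-107201568154253/1099511627776
(4,3): OLD=1503497091733087/17592186044416 → NEW=0, ERR=1503497091733087/17592186044416
(4,4): OLD=52058509226121039/281474976710656 → NEW=255, ERR=-19717609835096241/281474976710656
(4,5): OLD=799617640431563977/4503599627370496 → NEW=255, ERR=-348800264547912503/4503599627370496
(5,0): OLD=59293294457939/549755813888 → NEW=0, ERR=59293294457939/549755813888
(5,1): OLD=2616150235703171/17592186044416 → NEW=255, ERR=-1869857205622909/17592186044416
(5,2): OLD=9617327211251409/140737488355328 → NEW=0, ERR=9617327211251409/140737488355328
(5,3): OLD=920427055114262027/4503599627370496 → NEW=255, ERR=-227990849865214453/4503599627370496
(5,4): OLD=1204989976383532043/9007199254740992 → NEW=255, ERR=-1091845833575420917/9007199254740992
(5,5): OLD=19655224005306428935/144115188075855872 → NEW=255, ERR=-17094148954036818425/144115188075855872
(6,0): OLD=17669629355223657/281474976710656 → NEW=0, ERR=17669629355223657/281474976710656
(6,1): OLD=431456128511086773/4503599627370496 → NEW=0, ERR=431456128511086773/4503599627370496
(6,2): OLD=3118891526980411181/18014398509481984 → NEW=255, ERR=-1474780092937494739/18014398509481984
(6,3): OLD=27066446922601628633/288230376151711744 → NEW=0, ERR=27066446922601628633/288230376151711744
(6,4): OLD=806115632600744835257/4611686018427387904 → NEW=255, ERR=-369864302098239080263/4611686018427387904
(6,5): OLD=10866504604804092847983/73786976294838206464 → NEW=255, ERR=-7949174350379649800337/73786976294838206464
Output grid:
  Row 0: ..#.##  (3 black, running=3)
  Row 1: .#.###  (2 black, running=5)
  Row 2: ..##.#  (3 black, running=8)
  Row 3: .#.###  (2 black, running=10)
  Row 4: ..#.##  (3 black, running=13)
  Row 5: .#.###  (2 black, running=15)
  Row 6: ..#.##  (3 black, running=18)

Answer: 18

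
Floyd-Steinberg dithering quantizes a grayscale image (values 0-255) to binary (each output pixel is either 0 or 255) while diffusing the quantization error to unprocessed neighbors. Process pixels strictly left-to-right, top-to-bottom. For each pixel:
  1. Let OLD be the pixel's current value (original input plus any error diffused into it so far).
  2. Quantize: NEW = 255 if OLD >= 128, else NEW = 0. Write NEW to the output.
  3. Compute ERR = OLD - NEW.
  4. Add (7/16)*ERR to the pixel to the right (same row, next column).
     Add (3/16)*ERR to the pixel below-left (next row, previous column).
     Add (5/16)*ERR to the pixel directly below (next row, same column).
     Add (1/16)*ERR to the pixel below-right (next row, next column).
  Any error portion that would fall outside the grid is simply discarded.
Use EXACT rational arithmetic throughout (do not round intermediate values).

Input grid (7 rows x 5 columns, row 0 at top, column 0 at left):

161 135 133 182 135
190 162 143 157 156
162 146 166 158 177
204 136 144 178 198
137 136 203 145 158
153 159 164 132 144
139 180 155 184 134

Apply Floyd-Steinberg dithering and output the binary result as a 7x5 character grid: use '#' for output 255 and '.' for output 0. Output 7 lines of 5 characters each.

Answer: #.##.
##.##
.#.#.
#.###
#.#.#
##.#.
.###.

Derivation:
(0,0): OLD=161 → NEW=255, ERR=-94
(0,1): OLD=751/8 → NEW=0, ERR=751/8
(0,2): OLD=22281/128 → NEW=255, ERR=-10359/128
(0,3): OLD=300223/2048 → NEW=255, ERR=-222017/2048
(0,4): OLD=2869561/32768 → NEW=0, ERR=2869561/32768
(1,0): OLD=22813/128 → NEW=255, ERR=-9827/128
(1,1): OLD=139979/1024 → NEW=255, ERR=-121141/1024
(1,2): OLD=1687335/32768 → NEW=0, ERR=1687335/32768
(1,3): OLD=20579995/131072 → NEW=255, ERR=-12843365/131072
(1,4): OLD=280434289/2097152 → NEW=255, ERR=-254339471/2097152
(2,0): OLD=1897705/16384 → NEW=0, ERR=1897705/16384
(2,1): OLD=86277651/524288 → NEW=255, ERR=-47415789/524288
(2,2): OLD=979440633/8388608 → NEW=0, ERR=979440633/8388608
(2,3): OLD=21332492763/134217728 → NEW=255, ERR=-12893027877/134217728
(2,4): OLD=195313174077/2147483648 → NEW=0, ERR=195313174077/2147483648
(3,0): OLD=1872661465/8388608 → NEW=255, ERR=-266433575/8388608
(3,1): OLD=8252629861/67108864 → NEW=0, ERR=8252629861/67108864
(3,2): OLD=452312188391/2147483648 → NEW=255, ERR=-95296141849/2147483648
(3,3): OLD=656774316335/4294967296 → NEW=255, ERR=-438442344145/4294967296
(3,4): OLD=12077914833419/68719476736 → NEW=255, ERR=-5445551734261/68719476736
(4,0): OLD=161203176471/1073741824 → NEW=255, ERR=-112600988649/1073741824
(4,1): OLD=4062835933975/34359738368 → NEW=0, ERR=4062835933975/34359738368
(4,2): OLD=126119320638521/549755813888 → NEW=255, ERR=-14068411902919/549755813888
(4,3): OLD=741262450711319/8796093022208 → NEW=0, ERR=741262450711319/8796093022208
(4,4): OLD=23042277284385057/140737488355328 → NEW=255, ERR=-12845782246223583/140737488355328
(5,0): OLD=78284989142949/549755813888 → NEW=255, ERR=-61902743398491/549755813888
(5,1): OLD=595214759781295/4398046511104 → NEW=255, ERR=-526287100550225/4398046511104
(5,2): OLD=17851329081568679/140737488355328 → NEW=0, ERR=17851329081568679/140737488355328
(5,3): OLD=109839753712130249/562949953421312 → NEW=255, ERR=-33712484410304311/562949953421312
(5,4): OLD=851574453731625427/9007199254740992 → NEW=0, ERR=851574453731625427/9007199254740992
(6,0): OLD=5726284403104981/70368744177664 → NEW=0, ERR=5726284403104981/70368744177664
(6,1): OLD=438992896953470715/2251799813685248 → NEW=255, ERR=-135216055536267525/2251799813685248
(6,2): OLD=5392048667305669753/36028797018963968 → NEW=255, ERR=-3795294572530142087/36028797018963968
(6,3): OLD=83502555094482634611/576460752303423488 → NEW=255, ERR=-63494936742890354829/576460752303423488
(6,4): OLD=1029449536896275996645/9223372036854775808 → NEW=0, ERR=1029449536896275996645/9223372036854775808
Row 0: #.##.
Row 1: ##.##
Row 2: .#.#.
Row 3: #.###
Row 4: #.#.#
Row 5: ##.#.
Row 6: .###.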